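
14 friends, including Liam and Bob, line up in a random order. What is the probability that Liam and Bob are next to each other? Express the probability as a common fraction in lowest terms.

There are 14! = 87178291200 arrangements.
Treat Liam and Bob as a block: 13! arrangements of the blocks × 2 orders within the block = 2·6227020800 = 12454041600.
Probability = 12454041600/87178291200 = 1/7.

1/7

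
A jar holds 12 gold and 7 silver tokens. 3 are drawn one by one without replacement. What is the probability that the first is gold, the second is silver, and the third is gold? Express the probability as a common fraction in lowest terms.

154/969

Multiply the conditional probabilities at each draw: 12/19 · 7/18 · 11/17 = 924/5814 = 154/969.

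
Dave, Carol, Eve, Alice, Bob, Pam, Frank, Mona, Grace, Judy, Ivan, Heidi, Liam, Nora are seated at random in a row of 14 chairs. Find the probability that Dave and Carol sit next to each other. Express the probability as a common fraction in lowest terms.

1/7

There are 14! = 87178291200 arrangements.
Treat Dave and Carol as a block: 13! arrangements of the blocks × 2 orders within the block = 2·6227020800 = 12454041600.
Probability = 12454041600/87178291200 = 1/7.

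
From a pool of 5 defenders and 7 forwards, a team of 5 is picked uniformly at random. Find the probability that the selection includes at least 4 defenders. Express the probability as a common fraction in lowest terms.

Total selections: C(12,5) = 792.
Favorable selections (at least 4 defenders): C(5,4)·C(7,1) + C(5,5)·C(7,0) = 35 + 1 = 36.
Probability = 36/792 = 1/22.

1/22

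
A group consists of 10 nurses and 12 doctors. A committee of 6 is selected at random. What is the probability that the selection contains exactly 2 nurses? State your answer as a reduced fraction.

Total number of selections: C(22,6) = 74613.
Selections with exactly 2 nurses: choose 2 of the 10 nurses and 4 of the 12 doctors, C(10,2)·C(12,4) = 45·495 = 22275.
Probability = 22275/74613 = 675/2261.

675/2261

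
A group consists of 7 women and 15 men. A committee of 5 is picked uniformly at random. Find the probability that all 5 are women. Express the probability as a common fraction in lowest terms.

There are C(22,5) = 26334 possible selections.
Selections with all women: C(7,5) = 21.
Probability = 21/26334 = 1/1254.

1/1254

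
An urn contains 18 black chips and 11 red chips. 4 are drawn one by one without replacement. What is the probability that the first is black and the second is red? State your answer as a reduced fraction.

99/406

Multiply the conditional probabilities at each draw: 18/29 · 11/28 = 198/812 = 99/406.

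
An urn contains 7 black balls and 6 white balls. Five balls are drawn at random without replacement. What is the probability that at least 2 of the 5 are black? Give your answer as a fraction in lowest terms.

Total selections: C(13,5) = 1287.
Count the complement (fewer than 2 black): C(7,0)·C(6,5) + C(7,1)·C(6,4) = 6 + 105 = 111.
Probability = 1 − 111/1287 = 1176/1287 = 392/429.

392/429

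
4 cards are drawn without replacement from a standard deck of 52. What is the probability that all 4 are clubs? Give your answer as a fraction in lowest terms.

11/4165

There are C(52,4) = 270725 possible 4-card hands.
Hands that are all clubs: C(13,4) = 715.
Probability = 715/270725 = 11/4165.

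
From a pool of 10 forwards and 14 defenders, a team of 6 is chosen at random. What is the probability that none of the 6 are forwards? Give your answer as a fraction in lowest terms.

There are C(24,6) = 134596 possible selections.
Selections with no forwards (all defenders): C(14,6) = 3003.
Probability = 3003/134596 = 39/1748.

39/1748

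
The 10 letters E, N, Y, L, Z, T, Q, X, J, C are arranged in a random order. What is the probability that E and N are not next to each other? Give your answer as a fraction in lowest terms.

There are 10! = 3628800 arrangements.
Arrangements with E and N adjacent: 2·9! = 725760.
So not adjacent: 3628800 − 725760 = 2903040, probability 2903040/3628800 = 4/5.

4/5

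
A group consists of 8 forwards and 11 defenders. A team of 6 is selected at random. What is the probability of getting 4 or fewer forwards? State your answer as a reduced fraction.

Total selections: C(19,6) = 27132.
Favorable selections (4 or fewer forwards): C(8,0)·C(11,6) + C(8,1)·C(11,5) + C(8,2)·C(11,4) + C(8,3)·C(11,3) + C(8,4)·C(11,2) = 462 + 3696 + 9240 + 9240 + 3850 = 26488.
Probability = 26488/27132 = 946/969.

946/969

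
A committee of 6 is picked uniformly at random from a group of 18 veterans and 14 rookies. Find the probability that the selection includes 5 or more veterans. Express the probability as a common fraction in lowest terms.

1649/10788

There are C(32,6) = 906192 ways to choose the 6.
Favorable selections (5 or more veterans): C(18,5)·C(14,1) + C(18,6)·C(14,0) = 119952 + 18564 = 138516.
Probability = 138516/906192 = 1649/10788.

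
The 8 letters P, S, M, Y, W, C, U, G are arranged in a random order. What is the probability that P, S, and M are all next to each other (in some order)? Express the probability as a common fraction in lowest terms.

There are 8! = 40320 arrangements.
Treat the three as one block: 6! placements × 3! orders within the block = 720·6 = 4320.
Probability = 4320/40320 = 3/28.

3/28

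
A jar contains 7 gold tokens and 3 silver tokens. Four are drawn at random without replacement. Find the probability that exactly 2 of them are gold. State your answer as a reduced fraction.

3/10

The sample space is all 4-subsets of the 10: C(10,4) = 210.
Selections with exactly 2 gold: choose 2 of the 7 gold and 2 of the 3 silver, C(7,2)·C(3,2) = 21·3 = 63.
Probability = 63/210 = 3/10.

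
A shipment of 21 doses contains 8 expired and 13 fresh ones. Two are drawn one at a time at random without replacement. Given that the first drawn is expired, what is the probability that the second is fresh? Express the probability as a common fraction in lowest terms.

13/20

After removing one expired, 20 remain: 7 expired and 13 fresh.
So the probability the next is fresh is 13/20.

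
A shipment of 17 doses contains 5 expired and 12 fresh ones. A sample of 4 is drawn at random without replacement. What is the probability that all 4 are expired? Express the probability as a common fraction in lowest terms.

There are C(17,4) = 2380 possible selections.
Selections with all expired: C(5,4) = 5.
Probability = 5/2380 = 1/476.

1/476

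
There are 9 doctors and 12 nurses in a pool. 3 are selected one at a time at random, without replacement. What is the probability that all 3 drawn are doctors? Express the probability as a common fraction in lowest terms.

6/95

Multiply the conditional probabilities at each draw: 9/21 · 8/20 · 7/19 = 504/7980 = 6/95.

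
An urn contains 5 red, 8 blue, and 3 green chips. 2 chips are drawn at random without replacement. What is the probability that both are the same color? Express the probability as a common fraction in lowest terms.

41/120

There are C(16,2) = 120 ways to draw 2 chips.
All same color: C(5,2) + C(8,2) + C(3,2) = 10 + 28 + 3 = 41.
Probability = 41/120.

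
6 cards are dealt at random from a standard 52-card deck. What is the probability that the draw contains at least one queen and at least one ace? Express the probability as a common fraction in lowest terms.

718637/5089630

There are C(52,6) = 20358520 possible draws.
By inclusion-exclusion on the complements, draws missing all queens or all aces: C(48,6) + C(48,6) − C(44,6) = 12271512 + 12271512 − 7059052 = 17483972.
So draws with at least one of each: 20358520 − 17483972 = 2874548, probability 2874548/20358520 = 718637/5089630.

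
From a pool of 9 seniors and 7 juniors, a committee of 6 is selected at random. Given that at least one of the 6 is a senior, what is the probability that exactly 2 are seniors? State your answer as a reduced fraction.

20/127

Work in counts. Selections with at least one senior: C(16,6) − C(7,6) = 8008 − 7 = 8001.
Of those, selections where exactly 2 are seniors: C(9,2)·C(7,4) = 36·35 = 1260.
Conditional probability = 1260/8001 = 20/127.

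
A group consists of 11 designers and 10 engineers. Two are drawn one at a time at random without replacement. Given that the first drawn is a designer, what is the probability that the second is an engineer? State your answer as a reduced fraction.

1/2

After removing one designer, 20 remain: 10 designers and 10 engineers.
So the probability the next is an engineer is 10/20 = 1/2.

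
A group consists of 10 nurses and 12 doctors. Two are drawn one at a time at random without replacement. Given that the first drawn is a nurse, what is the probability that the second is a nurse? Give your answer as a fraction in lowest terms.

After removing one nurse, 21 remain: 9 nurses and 12 doctors.
So the probability the next is a nurse is 9/21 = 3/7.

3/7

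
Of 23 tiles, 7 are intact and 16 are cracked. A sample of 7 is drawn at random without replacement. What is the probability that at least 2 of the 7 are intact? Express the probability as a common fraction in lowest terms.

Total selections: C(23,7) = 245157.
Count the complement (fewer than 2 intact): C(7,0)·C(16,7) + C(7,1)·C(16,6) = 11440 + 56056 = 67496.
Probability = 1 − 67496/245157 = 177661/245157 = 16151/22287.

16151/22287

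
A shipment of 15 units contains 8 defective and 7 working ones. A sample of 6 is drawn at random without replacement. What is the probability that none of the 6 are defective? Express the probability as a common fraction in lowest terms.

1/715

There are C(15,6) = 5005 possible selections.
Selections with no defective (all working): C(7,6) = 7.
Probability = 7/5005 = 1/715.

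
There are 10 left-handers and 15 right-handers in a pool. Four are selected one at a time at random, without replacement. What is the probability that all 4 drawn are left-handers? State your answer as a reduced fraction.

Multiply the conditional probabilities at each draw: 10/25 · 9/24 · 8/23 · 7/22 = 5040/303600 = 21/1265.

21/1265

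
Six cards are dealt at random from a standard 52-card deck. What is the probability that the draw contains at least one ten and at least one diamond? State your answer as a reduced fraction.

6772177/20358520

There are C(52,6) = 20358520 possible draws.
By inclusion-exclusion on the complements, draws missing all tens or all diamonds: C(48,6) + C(39,6) − C(36,6) = 12271512 + 3262623 − 1947792 = 13586343.
So draws with at least one of each: 20358520 − 13586343 = 6772177, probability 6772177/20358520.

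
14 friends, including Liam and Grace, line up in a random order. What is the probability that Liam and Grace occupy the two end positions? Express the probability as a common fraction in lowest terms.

1/91

There are 14! = 87178291200 arrangements.
Place Liam and Grace at the ends in 2 ways, arrange the remaining 12 in 12! = 479001600 ways: 2·479001600 = 958003200.
Probability = 958003200/87178291200 = 1/91.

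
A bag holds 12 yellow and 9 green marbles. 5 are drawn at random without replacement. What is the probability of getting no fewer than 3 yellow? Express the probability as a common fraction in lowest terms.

11/17

There are C(21,5) = 20349 ways to choose the 5.
Favorable selections (no fewer than 3 yellow): C(12,3)·C(9,2) + C(12,4)·C(9,1) + C(12,5)·C(9,0) = 7920 + 4455 + 792 = 13167.
Probability = 13167/20349 = 11/17.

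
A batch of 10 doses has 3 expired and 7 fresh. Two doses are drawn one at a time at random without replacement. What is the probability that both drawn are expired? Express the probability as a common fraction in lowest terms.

1/15

Multiply the conditional probabilities at each draw: 3/10 · 2/9 = 6/90 = 1/15.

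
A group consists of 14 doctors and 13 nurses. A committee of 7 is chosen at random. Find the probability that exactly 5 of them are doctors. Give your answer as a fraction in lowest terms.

There are C(27,7) = 888030 ways to choose 7 from 27.
Selections with exactly 5 doctors: choose 5 of the 14 doctors and 2 of the 13 nurses, C(14,5)·C(13,2) = 2002·78 = 156156.
Probability = 156156/888030 = 182/1035.

182/1035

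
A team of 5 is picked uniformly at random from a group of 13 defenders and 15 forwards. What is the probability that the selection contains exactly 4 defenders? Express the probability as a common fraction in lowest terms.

The sample space is all 5-subsets of the 28: C(28,5) = 98280.
Selections with exactly 4 defenders: choose 4 of the 13 defenders and 1 of the 15 forwards, C(13,4)·C(15,1) = 715·15 = 10725.
Probability = 10725/98280 = 55/504.

55/504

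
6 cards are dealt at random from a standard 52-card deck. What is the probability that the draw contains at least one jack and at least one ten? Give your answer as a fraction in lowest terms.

There are C(52,6) = 20358520 possible draws.
By inclusion-exclusion on the complements, draws missing all jacks or all tens: C(48,6) + C(48,6) − C(44,6) = 12271512 + 12271512 − 7059052 = 17483972.
So draws with at least one of each: 20358520 − 17483972 = 2874548, probability 2874548/20358520 = 718637/5089630.

718637/5089630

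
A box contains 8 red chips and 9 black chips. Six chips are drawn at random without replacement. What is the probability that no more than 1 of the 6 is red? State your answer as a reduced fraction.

3/34

There are C(17,6) = 12376 ways to choose the 6.
Favorable selections (no more than 1 red): C(8,0)·C(9,6) + C(8,1)·C(9,5) = 84 + 1008 = 1092.
Probability = 1092/12376 = 3/34.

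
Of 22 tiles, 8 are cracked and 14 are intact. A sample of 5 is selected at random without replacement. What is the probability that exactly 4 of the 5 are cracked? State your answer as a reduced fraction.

70/1881

Total number of selections: C(22,5) = 26334.
Selections with exactly 4 cracked: choose 4 of the 8 cracked and 1 of the 14 intact, C(8,4)·C(14,1) = 70·14 = 980.
Probability = 980/26334 = 70/1881.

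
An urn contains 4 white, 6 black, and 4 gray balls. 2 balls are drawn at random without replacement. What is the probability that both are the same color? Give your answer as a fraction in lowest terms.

There are C(14,2) = 91 ways to draw 2 balls.
All same color: C(4,2) + C(6,2) + C(4,2) = 6 + 15 + 6 = 27.
Probability = 27/91.

27/91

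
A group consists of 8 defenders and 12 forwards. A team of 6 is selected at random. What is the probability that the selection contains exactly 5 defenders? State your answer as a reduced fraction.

28/1615

Total number of selections: C(20,6) = 38760.
Selections with exactly 5 defenders: choose 5 of the 8 defenders and 1 of the 12 forwards, C(8,5)·C(12,1) = 56·12 = 672.
Probability = 672/38760 = 28/1615.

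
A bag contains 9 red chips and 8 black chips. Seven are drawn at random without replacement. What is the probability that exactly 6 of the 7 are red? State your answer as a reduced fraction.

Total number of selections: C(17,7) = 19448.
Selections with exactly 6 red: choose 6 of the 9 red and 1 of the 8 black, C(9,6)·C(8,1) = 84·8 = 672.
Probability = 672/19448 = 84/2431.

84/2431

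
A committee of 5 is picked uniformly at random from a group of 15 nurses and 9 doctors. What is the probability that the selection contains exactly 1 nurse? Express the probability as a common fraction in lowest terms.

45/1012

There are C(24,5) = 42504 ways to choose 5 from 24.
Selections with exactly 1 nurse: choose 1 of the 15 nurses and 4 of the 9 doctors, C(15,1)·C(9,4) = 15·126 = 1890.
Probability = 1890/42504 = 45/1012.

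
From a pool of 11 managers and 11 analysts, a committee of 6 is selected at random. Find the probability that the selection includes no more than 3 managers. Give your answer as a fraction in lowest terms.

1543/2261

Total selections: C(22,6) = 74613.
Favorable selections (no more than 3 managers): C(11,0)·C(11,6) + C(11,1)·C(11,5) + C(11,2)·C(11,4) + C(11,3)·C(11,3) = 462 + 5082 + 18150 + 27225 = 50919.
Probability = 50919/74613 = 1543/2261.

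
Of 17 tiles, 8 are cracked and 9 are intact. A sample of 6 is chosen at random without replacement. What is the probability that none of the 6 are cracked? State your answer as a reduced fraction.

3/442

There are C(17,6) = 12376 possible selections.
Selections with no cracked (all intact): C(9,6) = 84.
Probability = 84/12376 = 3/442.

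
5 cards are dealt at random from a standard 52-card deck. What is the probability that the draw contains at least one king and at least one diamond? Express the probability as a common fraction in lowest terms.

There are C(52,5) = 2598960 possible draws.
By inclusion-exclusion on the complements, draws missing all kings or all diamonds: C(48,5) + C(39,5) − C(36,5) = 1712304 + 575757 − 376992 = 1911069.
So draws with at least one of each: 2598960 − 1911069 = 687891, probability 687891/2598960 = 229297/866320.

229297/866320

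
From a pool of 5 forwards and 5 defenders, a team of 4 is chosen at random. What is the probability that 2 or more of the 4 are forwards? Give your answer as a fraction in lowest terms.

Total selections: C(10,4) = 210.
Favorable selections (2 or more forwards): C(5,2)·C(5,2) + C(5,3)·C(5,1) + C(5,4)·C(5,0) = 100 + 50 + 5 = 155.
Probability = 155/210 = 31/42.

31/42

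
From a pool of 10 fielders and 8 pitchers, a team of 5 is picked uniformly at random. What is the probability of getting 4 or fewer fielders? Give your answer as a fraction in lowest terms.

There are C(18,5) = 8568 ways to choose the 5.
The complement is exactly 5 fielders: C(10,5)·C(8,0) = 252.
Probability = 1 − 252/8568 = 8316/8568 = 33/34.

33/34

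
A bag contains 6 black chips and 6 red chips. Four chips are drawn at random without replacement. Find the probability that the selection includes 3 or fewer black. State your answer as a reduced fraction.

32/33

There are C(12,4) = 495 ways to choose the 4.
The complement is exactly 4 black: C(6,4)·C(6,0) = 15.
Probability = 1 − 15/495 = 480/495 = 32/33.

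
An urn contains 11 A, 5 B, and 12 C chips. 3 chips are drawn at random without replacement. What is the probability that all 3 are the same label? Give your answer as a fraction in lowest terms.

395/3276

There are C(28,3) = 3276 ways to draw 3 chips.
All same label: C(11,3) + C(5,3) + C(12,3) = 165 + 10 + 220 = 395.
Probability = 395/3276.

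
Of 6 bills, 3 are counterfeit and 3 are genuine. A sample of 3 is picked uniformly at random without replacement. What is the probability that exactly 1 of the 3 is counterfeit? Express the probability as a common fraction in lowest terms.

9/20

The sample space is all 3-subsets of the 6: C(6,3) = 20.
Selections with exactly 1 counterfeit: choose 1 of the 3 counterfeit and 2 of the 3 genuine, C(3,1)·C(3,2) = 3·3 = 9.
Probability = 9/20.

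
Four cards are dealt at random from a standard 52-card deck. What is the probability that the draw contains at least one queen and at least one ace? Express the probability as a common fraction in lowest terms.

1332/20825

There are C(52,4) = 270725 possible draws.
By inclusion-exclusion on the complements, draws missing all queens or all aces: C(48,4) + C(48,4) − C(44,4) = 194580 + 194580 − 135751 = 253409.
So draws with at least one of each: 270725 − 253409 = 17316, probability 17316/270725 = 1332/20825.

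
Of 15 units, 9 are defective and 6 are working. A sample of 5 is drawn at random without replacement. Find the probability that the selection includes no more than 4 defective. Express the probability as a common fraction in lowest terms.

137/143

Total selections: C(15,5) = 3003.
The complement is exactly 5 defective: C(9,5)·C(6,0) = 126.
Probability = 1 − 126/3003 = 2877/3003 = 137/143.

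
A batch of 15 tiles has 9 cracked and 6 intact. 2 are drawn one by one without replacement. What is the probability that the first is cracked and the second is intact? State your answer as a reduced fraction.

9/35

Multiply the conditional probabilities at each draw: 9/15 · 6/14 = 54/210 = 9/35.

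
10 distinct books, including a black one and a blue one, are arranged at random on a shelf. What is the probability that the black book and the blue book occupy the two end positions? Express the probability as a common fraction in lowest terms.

There are 10! = 3628800 arrangements.
Place the black book and the blue book at the ends in 2 ways, arrange the remaining 8 in 8! = 40320 ways: 2·40320 = 80640.
Probability = 80640/3628800 = 1/45.

1/45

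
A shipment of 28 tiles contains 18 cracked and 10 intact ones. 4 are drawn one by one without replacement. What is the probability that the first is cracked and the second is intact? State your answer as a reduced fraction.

Multiply the conditional probabilities at each draw: 18/28 · 10/27 = 180/756 = 5/21.

5/21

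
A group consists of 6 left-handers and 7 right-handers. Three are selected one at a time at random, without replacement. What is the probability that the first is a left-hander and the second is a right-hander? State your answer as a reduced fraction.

Multiply the conditional probabilities at each draw: 6/13 · 7/12 = 42/156 = 7/26.

7/26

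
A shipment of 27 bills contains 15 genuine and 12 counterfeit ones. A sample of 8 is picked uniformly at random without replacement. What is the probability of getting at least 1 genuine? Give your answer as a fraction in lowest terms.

There are C(27,8) = 2220075 ways to choose the 8.
The complement is all 8 are counterfeit: C(12,8) = 495.
Probability = 1 − 495/2220075 = 2219580/2220075 = 4484/4485.

4484/4485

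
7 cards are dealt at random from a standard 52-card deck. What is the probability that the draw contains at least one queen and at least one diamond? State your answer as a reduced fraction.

There are C(52,7) = 133784560 possible draws.
By inclusion-exclusion on the complements, draws missing all queens or all diamonds: C(48,7) + C(39,7) − C(36,7) = 73629072 + 15380937 − 8347680 = 80662329.
So draws with at least one of each: 133784560 − 80662329 = 53122231, probability 53122231/133784560.

53122231/133784560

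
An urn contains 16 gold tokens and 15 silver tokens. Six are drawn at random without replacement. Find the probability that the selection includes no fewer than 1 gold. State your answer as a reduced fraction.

Total selections: C(31,6) = 736281.
Favorable selections (no fewer than 1 gold): C(16,1)·C(15,5) + C(16,2)·C(15,4) + C(16,3)·C(15,3) + C(16,4)·C(15,2) + C(16,5)·C(15,1) + C(16,6)·C(15,0) = 48048 + 163800 + 254800 + 191100 + 65520 + 8008 = 731276.
Probability = 731276/736281 = 8036/8091.

8036/8091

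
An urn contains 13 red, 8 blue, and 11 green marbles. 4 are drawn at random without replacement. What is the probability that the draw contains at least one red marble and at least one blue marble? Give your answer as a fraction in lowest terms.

5447/8990

There are C(32,4) = 35960 possible draws.
By inclusion-exclusion on the complements, draws missing all red or all blue: C(19,4) + C(24,4) − C(11,4) = 3876 + 10626 − 330 = 14172.
So draws with at least one of each: 35960 − 14172 = 21788, probability 21788/35960 = 5447/8990.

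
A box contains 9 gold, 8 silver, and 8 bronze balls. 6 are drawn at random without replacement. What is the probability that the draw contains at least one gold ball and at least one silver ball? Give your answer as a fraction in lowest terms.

There are C(25,6) = 177100 possible draws.
By inclusion-exclusion on the complements, draws missing all gold or all silver: C(16,6) + C(17,6) − C(8,6) = 8008 + 12376 − 28 = 20356.
So draws with at least one of each: 177100 − 20356 = 156744, probability 156744/177100 = 5598/6325.

5598/6325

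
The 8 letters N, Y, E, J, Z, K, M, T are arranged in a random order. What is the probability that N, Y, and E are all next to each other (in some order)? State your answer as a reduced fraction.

3/28

There are 8! = 40320 arrangements.
Treat the three as one block: 6! placements × 3! orders within the block = 720·6 = 4320.
Probability = 4320/40320 = 3/28.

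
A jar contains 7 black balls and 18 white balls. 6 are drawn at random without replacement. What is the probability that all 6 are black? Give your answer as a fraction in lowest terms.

There are C(25,6) = 177100 possible selections.
Selections with all black: C(7,6) = 7.
Probability = 7/177100 = 1/25300.

1/25300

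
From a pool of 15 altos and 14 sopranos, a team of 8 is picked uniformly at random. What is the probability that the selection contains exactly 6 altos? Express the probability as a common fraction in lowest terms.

637/6003

Total number of selections: C(29,8) = 4292145.
Selections with exactly 6 altos: choose 6 of the 15 altos and 2 of the 14 sopranos, C(15,6)·C(14,2) = 5005·91 = 455455.
Probability = 455455/4292145 = 637/6003.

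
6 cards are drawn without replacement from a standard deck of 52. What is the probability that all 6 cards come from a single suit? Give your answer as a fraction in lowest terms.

66/195755

There are C(52,6) = 20358520 possible 6-card hands.
Hands of one suit: 4 suits × C(13,6) = 4·1716 = 6864.
Probability = 6864/20358520 = 66/195755.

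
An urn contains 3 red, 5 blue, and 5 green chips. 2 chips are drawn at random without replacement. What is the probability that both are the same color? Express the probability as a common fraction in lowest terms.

23/78

There are C(13,2) = 78 ways to draw 2 chips.
All same color: C(3,2) + C(5,2) + C(5,2) = 3 + 10 + 10 = 23.
Probability = 23/78.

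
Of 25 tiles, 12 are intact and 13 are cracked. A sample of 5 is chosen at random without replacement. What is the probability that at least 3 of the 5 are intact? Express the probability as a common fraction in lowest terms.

Total selections: C(25,5) = 53130.
Favorable selections (at least 3 intact): C(12,3)·C(13,2) + C(12,4)·C(13,1) + C(12,5)·C(13,0) = 17160 + 6435 + 792 = 24387.
Probability = 24387/53130 = 739/1610.

739/1610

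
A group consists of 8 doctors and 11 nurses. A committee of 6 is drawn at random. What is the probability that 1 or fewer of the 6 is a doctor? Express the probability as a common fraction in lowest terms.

99/646

There are C(19,6) = 27132 ways to choose the 6.
Favorable selections (1 or fewer doctor): C(8,0)·C(11,6) + C(8,1)·C(11,5) = 462 + 3696 = 4158.
Probability = 4158/27132 = 99/646.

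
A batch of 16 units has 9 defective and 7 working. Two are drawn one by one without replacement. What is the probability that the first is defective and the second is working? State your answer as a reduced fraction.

Multiply the conditional probabilities at each draw: 9/16 · 7/15 = 63/240 = 21/80.

21/80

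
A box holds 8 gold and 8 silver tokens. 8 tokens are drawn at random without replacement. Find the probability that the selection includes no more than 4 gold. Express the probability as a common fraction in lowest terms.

1777/2574

There are C(16,8) = 12870 ways to choose the 8.
Count the complement (more than 4 gold): C(8,5)·C(8,3) + C(8,6)·C(8,2) + C(8,7)·C(8,1) + C(8,8)·C(8,0) = 3136 + 784 + 64 + 1 = 3985.
Probability = 1 − 3985/12870 = 8885/12870 = 1777/2574.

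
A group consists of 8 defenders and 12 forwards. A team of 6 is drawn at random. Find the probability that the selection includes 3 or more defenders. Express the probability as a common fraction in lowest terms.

147/323

There are C(20,6) = 38760 ways to choose the 6.
Count the complement (fewer than 3 defenders): C(8,0)·C(12,6) + C(8,1)·C(12,5) + C(8,2)·C(12,4) = 924 + 6336 + 13860 = 21120.
Probability = 1 − 21120/38760 = 17640/38760 = 147/323.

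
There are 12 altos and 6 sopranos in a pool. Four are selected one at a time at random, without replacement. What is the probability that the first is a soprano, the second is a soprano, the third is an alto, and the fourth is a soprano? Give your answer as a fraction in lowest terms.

Multiply the conditional probabilities at each draw: 6/18 · 5/17 · 12/16 · 4/15 = 1440/73440 = 1/51.

1/51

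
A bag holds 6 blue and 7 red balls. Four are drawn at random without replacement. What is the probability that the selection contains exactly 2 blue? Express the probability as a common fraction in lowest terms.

63/143

The sample space is all 4-subsets of the 13: C(13,4) = 715.
Selections with exactly 2 blue: choose 2 of the 6 blue and 2 of the 7 red, C(6,2)·C(7,2) = 15·21 = 315.
Probability = 315/715 = 63/143.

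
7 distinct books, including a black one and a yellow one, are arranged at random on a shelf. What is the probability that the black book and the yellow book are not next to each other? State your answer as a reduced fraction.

There are 7! = 5040 arrangements.
Arrangements with the black book and the yellow book adjacent: 2·6! = 1440.
So not adjacent: 5040 − 1440 = 3600, probability 3600/5040 = 5/7.

5/7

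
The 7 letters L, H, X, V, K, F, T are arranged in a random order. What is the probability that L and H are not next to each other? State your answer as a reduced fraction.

5/7

There are 7! = 5040 arrangements.
Arrangements with L and H adjacent: 2·6! = 1440.
So not adjacent: 5040 − 1440 = 3600, probability 3600/5040 = 5/7.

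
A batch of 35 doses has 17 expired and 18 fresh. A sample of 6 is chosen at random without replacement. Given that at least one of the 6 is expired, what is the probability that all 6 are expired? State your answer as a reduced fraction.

26/3371

Work in counts. Selections with at least one expired: C(35,6) − C(18,6) = 1623160 − 18564 = 1604596.
Of those, selections where all 6 are expired: C(17,6) = 12376.
Conditional probability = 12376/1604596 = 26/3371.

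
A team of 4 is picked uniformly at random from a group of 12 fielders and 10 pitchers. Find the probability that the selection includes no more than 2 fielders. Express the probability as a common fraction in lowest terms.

There are C(22,4) = 7315 ways to choose the 4.
Count the complement (more than 2 fielders): C(12,3)·C(10,1) + C(12,4)·C(10,0) = 2200 + 495 = 2695.
Probability = 1 − 2695/7315 = 4620/7315 = 12/19.

12/19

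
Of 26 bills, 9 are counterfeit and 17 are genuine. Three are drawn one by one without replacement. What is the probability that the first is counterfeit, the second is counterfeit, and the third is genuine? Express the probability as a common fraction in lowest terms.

Multiply the conditional probabilities at each draw: 9/26 · 8/25 · 17/24 = 1224/15600 = 51/650.

51/650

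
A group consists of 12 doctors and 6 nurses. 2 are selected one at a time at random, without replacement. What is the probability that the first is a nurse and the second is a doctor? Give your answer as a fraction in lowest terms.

Multiply the conditional probabilities at each draw: 6/18 · 12/17 = 72/306 = 4/17.

4/17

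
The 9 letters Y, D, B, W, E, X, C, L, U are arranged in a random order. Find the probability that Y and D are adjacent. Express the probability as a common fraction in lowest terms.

2/9

There are 9! = 362880 arrangements.
Treat Y and D as a block: 8! arrangements of the blocks × 2 orders within the block = 2·40320 = 80640.
Probability = 80640/362880 = 2/9.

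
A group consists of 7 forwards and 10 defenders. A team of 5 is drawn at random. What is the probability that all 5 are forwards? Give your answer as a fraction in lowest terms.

There are C(17,5) = 6188 possible selections.
Selections with all forwards: C(7,5) = 21.
Probability = 21/6188 = 3/884.

3/884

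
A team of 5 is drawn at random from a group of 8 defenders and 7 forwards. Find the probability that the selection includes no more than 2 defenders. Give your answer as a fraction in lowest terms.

Total selections: C(15,5) = 3003.
Favorable selections (no more than 2 defenders): C(8,0)·C(7,5) + C(8,1)·C(7,4) + C(8,2)·C(7,3) = 21 + 280 + 980 = 1281.
Probability = 1281/3003 = 61/143.

61/143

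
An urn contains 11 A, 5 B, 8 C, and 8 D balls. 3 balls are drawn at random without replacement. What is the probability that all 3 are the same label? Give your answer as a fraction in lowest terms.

287/4960

There are C(32,3) = 4960 ways to draw 3 balls.
All same label: C(11,3) + C(5,3) + C(8,3) + C(8,3) = 165 + 10 + 56 + 56 = 287.
Probability = 287/4960.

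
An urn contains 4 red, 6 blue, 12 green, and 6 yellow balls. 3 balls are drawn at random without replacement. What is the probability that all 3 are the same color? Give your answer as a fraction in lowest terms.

There are C(28,3) = 3276 ways to draw 3 balls.
All same color: C(4,3) + C(6,3) + C(12,3) + C(6,3) = 4 + 20 + 220 + 20 = 264.
Probability = 264/3276 = 22/273.

22/273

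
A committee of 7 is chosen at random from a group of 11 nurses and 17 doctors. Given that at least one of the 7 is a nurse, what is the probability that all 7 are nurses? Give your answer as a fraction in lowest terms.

15/52936

Work in counts. Selections with at least one nurse: C(28,7) − C(17,7) = 1184040 − 19448 = 1164592.
Of those, selections where all 7 are nurses: C(11,7) = 330.
Conditional probability = 330/1164592 = 15/52936.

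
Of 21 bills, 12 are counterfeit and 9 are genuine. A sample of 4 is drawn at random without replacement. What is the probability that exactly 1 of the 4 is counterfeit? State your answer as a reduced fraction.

16/95

There are C(21,4) = 5985 ways to choose 4 from 21.
Selections with exactly 1 counterfeit: choose 1 of the 12 counterfeit and 3 of the 9 genuine, C(12,1)·C(9,3) = 12·84 = 1008.
Probability = 1008/5985 = 16/95.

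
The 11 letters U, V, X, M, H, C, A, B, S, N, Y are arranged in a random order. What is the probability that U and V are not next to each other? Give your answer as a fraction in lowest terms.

9/11

There are 11! = 39916800 arrangements.
Arrangements with U and V adjacent: 2·10! = 7257600.
So not adjacent: 39916800 − 7257600 = 32659200, probability 32659200/39916800 = 9/11.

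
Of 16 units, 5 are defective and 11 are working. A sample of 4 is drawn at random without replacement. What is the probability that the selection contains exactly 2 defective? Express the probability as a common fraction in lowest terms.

There are C(16,4) = 1820 ways to choose 4 from 16.
Selections with exactly 2 defective: choose 2 of the 5 defective and 2 of the 11 working, C(5,2)·C(11,2) = 10·55 = 550.
Probability = 550/1820 = 55/182.

55/182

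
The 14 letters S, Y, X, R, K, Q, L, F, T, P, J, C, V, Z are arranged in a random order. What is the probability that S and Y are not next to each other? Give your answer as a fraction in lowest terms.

There are 14! = 87178291200 arrangements.
Arrangements with S and Y adjacent: 2·13! = 12454041600.
So not adjacent: 87178291200 − 12454041600 = 74724249600, probability 74724249600/87178291200 = 6/7.

6/7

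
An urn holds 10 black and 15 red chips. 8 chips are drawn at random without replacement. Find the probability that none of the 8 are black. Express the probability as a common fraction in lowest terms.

13/2185

There are C(25,8) = 1081575 possible selections.
Selections with no black (all red): C(15,8) = 6435.
Probability = 6435/1081575 = 13/2185.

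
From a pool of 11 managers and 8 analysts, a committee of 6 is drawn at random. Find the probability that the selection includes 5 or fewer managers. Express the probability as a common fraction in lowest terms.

635/646

There are C(19,6) = 27132 ways to choose the 6.
The complement is exactly 6 managers: C(11,6)·C(8,0) = 462.
Probability = 1 − 462/27132 = 26670/27132 = 635/646.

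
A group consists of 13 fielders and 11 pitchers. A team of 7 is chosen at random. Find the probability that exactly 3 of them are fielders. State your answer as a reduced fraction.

715/2622

The sample space is all 7-subsets of the 24: C(24,7) = 346104.
Selections with exactly 3 fielders: choose 3 of the 13 fielders and 4 of the 11 pitchers, C(13,3)·C(11,4) = 286·330 = 94380.
Probability = 94380/346104 = 715/2622.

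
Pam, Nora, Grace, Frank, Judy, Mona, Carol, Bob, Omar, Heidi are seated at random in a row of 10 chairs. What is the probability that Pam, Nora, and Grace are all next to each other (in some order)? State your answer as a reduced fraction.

There are 10! = 3628800 arrangements.
Treat the three as one block: 8! placements × 3! orders within the block = 40320·6 = 241920.
Probability = 241920/3628800 = 1/15.

1/15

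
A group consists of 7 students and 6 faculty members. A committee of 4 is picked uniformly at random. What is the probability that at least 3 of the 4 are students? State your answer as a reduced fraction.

Total selections: C(13,4) = 715.
Favorable selections (at least 3 students): C(7,3)·C(6,1) + C(7,4)·C(6,0) = 210 + 35 = 245.
Probability = 245/715 = 49/143.

49/143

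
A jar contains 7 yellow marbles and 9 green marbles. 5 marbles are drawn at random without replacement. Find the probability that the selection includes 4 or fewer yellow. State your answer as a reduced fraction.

There are C(16,5) = 4368 ways to choose the 5.
The complement is exactly 5 yellow: C(7,5)·C(9,0) = 21.
Probability = 1 − 21/4368 = 4347/4368 = 207/208.

207/208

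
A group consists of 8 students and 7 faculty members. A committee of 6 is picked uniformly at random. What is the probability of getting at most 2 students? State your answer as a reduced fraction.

3/13

There are C(15,6) = 5005 ways to choose the 6.
Favorable selections (at most 2 students): C(8,0)·C(7,6) + C(8,1)·C(7,5) + C(8,2)·C(7,4) = 7 + 168 + 980 = 1155.
Probability = 1155/5005 = 3/13.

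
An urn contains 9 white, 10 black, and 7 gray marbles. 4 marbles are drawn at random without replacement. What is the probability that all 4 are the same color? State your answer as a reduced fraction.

371/14950

There are C(26,4) = 14950 ways to draw 4 marbles.
All same color: C(9,4) + C(10,4) + C(7,4) = 126 + 210 + 35 = 371.
Probability = 371/14950.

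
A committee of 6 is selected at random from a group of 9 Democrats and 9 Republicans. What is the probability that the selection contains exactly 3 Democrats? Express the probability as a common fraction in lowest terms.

Total number of selections: C(18,6) = 18564.
Selections with exactly 3 Democrats: choose 3 of the 9 Democrats and 3 of the 9 Republicans, C(9,3)·C(9,3) = 84·84 = 7056.
Probability = 7056/18564 = 84/221.

84/221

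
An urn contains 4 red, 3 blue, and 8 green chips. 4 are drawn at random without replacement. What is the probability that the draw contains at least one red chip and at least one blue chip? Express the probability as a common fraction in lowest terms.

There are C(15,4) = 1365 possible draws.
By inclusion-exclusion on the complements, draws missing all red or all blue: C(11,4) + C(12,4) − C(8,4) = 330 + 495 − 70 = 755.
So draws with at least one of each: 1365 − 755 = 610, probability 610/1365 = 122/273.

122/273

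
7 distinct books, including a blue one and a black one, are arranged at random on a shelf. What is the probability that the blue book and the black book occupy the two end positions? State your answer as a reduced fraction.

There are 7! = 5040 arrangements.
Place the blue book and the black book at the ends in 2 ways, arrange the remaining 5 in 5! = 120 ways: 2·120 = 240.
Probability = 240/5040 = 1/21.

1/21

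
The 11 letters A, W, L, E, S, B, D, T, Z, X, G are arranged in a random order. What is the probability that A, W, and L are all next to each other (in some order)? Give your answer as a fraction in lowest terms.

There are 11! = 39916800 arrangements.
Treat the three as one block: 9! placements × 3! orders within the block = 362880·6 = 2177280.
Probability = 2177280/39916800 = 3/55.

3/55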